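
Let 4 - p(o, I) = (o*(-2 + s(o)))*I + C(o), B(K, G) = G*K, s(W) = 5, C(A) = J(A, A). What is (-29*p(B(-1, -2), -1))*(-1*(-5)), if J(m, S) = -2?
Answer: -1740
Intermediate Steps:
C(A) = -2
p(o, I) = 6 - 3*I*o (p(o, I) = 4 - ((o*(-2 + 5))*I - 2) = 4 - ((o*3)*I - 2) = 4 - ((3*o)*I - 2) = 4 - (3*I*o - 2) = 4 - (-2 + 3*I*o) = 4 + (2 - 3*I*o) = 6 - 3*I*o)
(-29*p(B(-1, -2), -1))*(-1*(-5)) = (-29*(6 - 3*(-1)*(-2*(-1))))*(-1*(-5)) = -29*(6 - 3*(-1)*2)*5 = -29*(6 + 6)*5 = -29*12*5 = -348*5 = -1740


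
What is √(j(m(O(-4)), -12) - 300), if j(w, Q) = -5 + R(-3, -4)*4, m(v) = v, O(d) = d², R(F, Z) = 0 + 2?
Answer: 3*I*√33 ≈ 17.234*I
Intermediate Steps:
R(F, Z) = 2
j(w, Q) = 3 (j(w, Q) = -5 + 2*4 = -5 + 8 = 3)
√(j(m(O(-4)), -12) - 300) = √(3 - 300) = √(-297) = 3*I*√33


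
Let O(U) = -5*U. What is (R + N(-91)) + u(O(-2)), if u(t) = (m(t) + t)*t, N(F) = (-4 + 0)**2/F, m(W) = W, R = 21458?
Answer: 1970862/91 ≈ 21658.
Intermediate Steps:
N(F) = 16/F (N(F) = (-4)**2/F = 16/F)
u(t) = 2*t**2 (u(t) = (t + t)*t = (2*t)*t = 2*t**2)
(R + N(-91)) + u(O(-2)) = (21458 + 16/(-91)) + 2*(-5*(-2))**2 = (21458 + 16*(-1/91)) + 2*10**2 = (21458 - 16/91) + 2*100 = 1952662/91 + 200 = 1970862/91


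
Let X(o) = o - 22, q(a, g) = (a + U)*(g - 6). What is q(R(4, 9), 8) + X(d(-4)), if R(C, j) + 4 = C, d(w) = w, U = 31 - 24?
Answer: -12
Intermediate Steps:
U = 7
R(C, j) = -4 + C
q(a, g) = (-6 + g)*(7 + a) (q(a, g) = (a + 7)*(g - 6) = (7 + a)*(-6 + g) = (-6 + g)*(7 + a))
X(o) = -22 + o
q(R(4, 9), 8) + X(d(-4)) = (-42 - 6*(-4 + 4) + 7*8 + (-4 + 4)*8) + (-22 - 4) = (-42 - 6*0 + 56 + 0*8) - 26 = (-42 + 0 + 56 + 0) - 26 = 14 - 26 = -12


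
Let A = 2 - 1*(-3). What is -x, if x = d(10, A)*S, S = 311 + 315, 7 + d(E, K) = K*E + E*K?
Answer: -58218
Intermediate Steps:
A = 5 (A = 2 + 3 = 5)
d(E, K) = -7 + 2*E*K (d(E, K) = -7 + (K*E + E*K) = -7 + (E*K + E*K) = -7 + 2*E*K)
S = 626
x = 58218 (x = (-7 + 2*10*5)*626 = (-7 + 100)*626 = 93*626 = 58218)
-x = -1*58218 = -58218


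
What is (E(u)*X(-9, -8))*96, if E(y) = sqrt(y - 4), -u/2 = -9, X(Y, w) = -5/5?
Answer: -96*sqrt(14) ≈ -359.20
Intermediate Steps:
X(Y, w) = -1 (X(Y, w) = -5*1/5 = -1)
u = 18 (u = -2*(-9) = 18)
E(y) = sqrt(-4 + y)
(E(u)*X(-9, -8))*96 = (sqrt(-4 + 18)*(-1))*96 = (sqrt(14)*(-1))*96 = -sqrt(14)*96 = -96*sqrt(14)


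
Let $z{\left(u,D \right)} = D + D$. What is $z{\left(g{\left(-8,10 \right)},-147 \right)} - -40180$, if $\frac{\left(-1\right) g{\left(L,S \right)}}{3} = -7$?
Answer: $39886$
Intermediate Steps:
$g{\left(L,S \right)} = 21$ ($g{\left(L,S \right)} = \left(-3\right) \left(-7\right) = 21$)
$z{\left(u,D \right)} = 2 D$
$z{\left(g{\left(-8,10 \right)},-147 \right)} - -40180 = 2 \left(-147\right) - -40180 = -294 + 40180 = 39886$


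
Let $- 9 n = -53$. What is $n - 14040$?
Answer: $- \frac{126307}{9} \approx -14034.0$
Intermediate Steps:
$n = \frac{53}{9}$ ($n = \left(- \frac{1}{9}\right) \left(-53\right) = \frac{53}{9} \approx 5.8889$)
$n - 14040 = \frac{53}{9} - 14040 = - \frac{126307}{9}$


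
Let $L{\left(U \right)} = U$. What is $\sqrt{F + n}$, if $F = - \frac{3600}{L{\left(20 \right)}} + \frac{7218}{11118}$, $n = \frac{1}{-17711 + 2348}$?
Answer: $\frac{4 i \sqrt{1009354773209379}}{9489213} \approx 13.392 i$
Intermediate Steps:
$n = - \frac{1}{15363}$ ($n = \frac{1}{-15363} = - \frac{1}{15363} \approx -6.5091 \cdot 10^{-5}$)
$F = - \frac{332337}{1853}$ ($F = - \frac{3600}{20} + \frac{7218}{11118} = \left(-3600\right) \frac{1}{20} + 7218 \cdot \frac{1}{11118} = -180 + \frac{1203}{1853} = - \frac{332337}{1853} \approx -179.35$)
$\sqrt{F + n} = \sqrt{- \frac{332337}{1853} - \frac{1}{15363}} = \sqrt{- \frac{5105695184}{28467639}} = \frac{4 i \sqrt{1009354773209379}}{9489213}$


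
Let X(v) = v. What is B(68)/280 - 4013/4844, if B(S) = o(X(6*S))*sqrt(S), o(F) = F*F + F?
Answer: -4013/4844 + 41718*sqrt(17)/35 ≈ 4913.7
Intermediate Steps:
o(F) = F + F**2 (o(F) = F**2 + F = F + F**2)
B(S) = 6*S**(3/2)*(1 + 6*S) (B(S) = ((6*S)*(1 + 6*S))*sqrt(S) = (6*S*(1 + 6*S))*sqrt(S) = 6*S**(3/2)*(1 + 6*S))
B(68)/280 - 4013/4844 = (68**(3/2)*(6 + 36*68))/280 - 4013/4844 = ((136*sqrt(17))*(6 + 2448))*(1/280) - 4013*1/4844 = ((136*sqrt(17))*2454)*(1/280) - 4013/4844 = (333744*sqrt(17))*(1/280) - 4013/4844 = 41718*sqrt(17)/35 - 4013/4844 = -4013/4844 + 41718*sqrt(17)/35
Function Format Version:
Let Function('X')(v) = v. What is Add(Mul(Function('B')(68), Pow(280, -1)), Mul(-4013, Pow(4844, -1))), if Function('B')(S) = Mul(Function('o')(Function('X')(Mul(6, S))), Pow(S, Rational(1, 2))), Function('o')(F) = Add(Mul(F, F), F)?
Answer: Add(Rational(-4013, 4844), Mul(Rational(41718, 35), Pow(17, Rational(1, 2)))) ≈ 4913.7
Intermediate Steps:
Function('o')(F) = Add(F, Pow(F, 2)) (Function('o')(F) = Add(Pow(F, 2), F) = Add(F, Pow(F, 2)))
Function('B')(S) = Mul(6, Pow(S, Rational(3, 2)), Add(1, Mul(6, S))) (Function('B')(S) = Mul(Mul(Mul(6, S), Add(1, Mul(6, S))), Pow(S, Rational(1, 2))) = Mul(Mul(6, S, Add(1, Mul(6, S))), Pow(S, Rational(1, 2))) = Mul(6, Pow(S, Rational(3, 2)), Add(1, Mul(6, S))))
Add(Mul(Function('B')(68), Pow(280, -1)), Mul(-4013, Pow(4844, -1))) = Add(Mul(Mul(Pow(68, Rational(3, 2)), Add(6, Mul(36, 68))), Pow(280, -1)), Mul(-4013, Pow(4844, -1))) = Add(Mul(Mul(Mul(136, Pow(17, Rational(1, 2))), Add(6, 2448)), Rational(1, 280)), Mul(-4013, Rational(1, 4844))) = Add(Mul(Mul(Mul(136, Pow(17, Rational(1, 2))), 2454), Rational(1, 280)), Rational(-4013, 4844)) = Add(Mul(Mul(333744, Pow(17, Rational(1, 2))), Rational(1, 280)), Rational(-4013, 4844)) = Add(Mul(Rational(41718, 35), Pow(17, Rational(1, 2))), Rational(-4013, 4844)) = Add(Rational(-4013, 4844), Mul(Rational(41718, 35), Pow(17, Rational(1, 2))))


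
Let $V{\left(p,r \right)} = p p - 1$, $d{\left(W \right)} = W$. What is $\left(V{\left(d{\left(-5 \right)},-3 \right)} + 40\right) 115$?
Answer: $7360$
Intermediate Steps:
$V{\left(p,r \right)} = -1 + p^{2}$ ($V{\left(p,r \right)} = p^{2} - 1 = -1 + p^{2}$)
$\left(V{\left(d{\left(-5 \right)},-3 \right)} + 40\right) 115 = \left(\left(-1 + \left(-5\right)^{2}\right) + 40\right) 115 = \left(\left(-1 + 25\right) + 40\right) 115 = \left(24 + 40\right) 115 = 64 \cdot 115 = 7360$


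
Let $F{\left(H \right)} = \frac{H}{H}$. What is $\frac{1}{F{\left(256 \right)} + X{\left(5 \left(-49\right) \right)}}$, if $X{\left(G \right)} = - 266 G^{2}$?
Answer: $- \frac{1}{15966649} \approx -6.2631 \cdot 10^{-8}$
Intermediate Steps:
$F{\left(H \right)} = 1$
$\frac{1}{F{\left(256 \right)} + X{\left(5 \left(-49\right) \right)}} = \frac{1}{1 - 266 \left(5 \left(-49\right)\right)^{2}} = \frac{1}{1 - 266 \left(-245\right)^{2}} = \frac{1}{1 - 15966650} = \frac{1}{-15966649} = - \frac{1}{15966649}$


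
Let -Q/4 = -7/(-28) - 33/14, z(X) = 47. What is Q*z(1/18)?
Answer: 2773/7 ≈ 396.14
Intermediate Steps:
Q = 59/7 (Q = -4*(-7/(-28) - 33/14) = -4*(-7*(-1/28) - 33*1/14) = -4*(1/4 - 33/14) = -4*(-59/28) = 59/7 ≈ 8.4286)
Q*z(1/18) = (59/7)*47 = 2773/7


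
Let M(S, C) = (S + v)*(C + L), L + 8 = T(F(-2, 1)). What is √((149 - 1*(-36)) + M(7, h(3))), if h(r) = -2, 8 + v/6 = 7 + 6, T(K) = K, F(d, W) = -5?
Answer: I*√370 ≈ 19.235*I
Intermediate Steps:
v = 30 (v = -48 + 6*(7 + 6) = -48 + 6*13 = -48 + 78 = 30)
L = -13 (L = -8 - 5 = -13)
M(S, C) = (-13 + C)*(30 + S) (M(S, C) = (S + 30)*(C - 13) = (30 + S)*(-13 + C) = (-13 + C)*(30 + S))
√((149 - 1*(-36)) + M(7, h(3))) = √((149 - 1*(-36)) + (-390 - 13*7 + 30*(-2) - 2*7)) = √((149 + 36) + (-390 - 91 - 60 - 14)) = √(185 - 555) = √(-370) = I*√370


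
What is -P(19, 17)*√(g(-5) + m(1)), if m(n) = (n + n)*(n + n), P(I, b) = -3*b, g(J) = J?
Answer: 51*I ≈ 51.0*I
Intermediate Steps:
m(n) = 4*n² (m(n) = (2*n)*(2*n) = 4*n²)
-P(19, 17)*√(g(-5) + m(1)) = -(-3*17)*√(-5 + 4*1²) = -(-51)*√(-5 + 4*1) = -(-51)*√(-5 + 4) = -(-51)*√(-1) = -(-51)*I = 51*I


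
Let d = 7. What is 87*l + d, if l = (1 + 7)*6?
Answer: 4183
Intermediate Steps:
l = 48 (l = 8*6 = 48)
87*l + d = 87*48 + 7 = 4176 + 7 = 4183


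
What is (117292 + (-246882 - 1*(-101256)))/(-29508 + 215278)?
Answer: -14167/92885 ≈ -0.15252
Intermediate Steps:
(117292 + (-246882 - 1*(-101256)))/(-29508 + 215278) = (117292 + (-246882 + 101256))/185770 = (117292 - 145626)*(1/185770) = -28334*1/185770 = -14167/92885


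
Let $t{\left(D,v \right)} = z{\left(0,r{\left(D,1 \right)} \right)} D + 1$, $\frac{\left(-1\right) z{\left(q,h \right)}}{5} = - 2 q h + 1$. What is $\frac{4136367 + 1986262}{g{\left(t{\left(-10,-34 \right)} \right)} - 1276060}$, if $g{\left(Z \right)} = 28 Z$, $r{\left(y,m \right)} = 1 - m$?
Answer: $- \frac{6122629}{1274632} \approx -4.8035$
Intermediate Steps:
$z{\left(q,h \right)} = -5 + 10 h q$ ($z{\left(q,h \right)} = - 5 \left(- 2 q h + 1\right) = - 5 \left(- 2 h q + 1\right) = - 5 \left(1 - 2 h q\right) = -5 + 10 h q$)
$t{\left(D,v \right)} = 1 - 5 D$ ($t{\left(D,v \right)} = \left(-5 + 10 \left(1 - 1\right) 0\right) D + 1 = \left(-5 + 10 \cdot 0 \cdot 0\right) D + 1 = \left(-5 + 0\right) D + 1 = - 5 D + 1 = 1 - 5 D$)
$\frac{4136367 + 1986262}{g{\left(t{\left(-10,-34 \right)} \right)} - 1276060} = \frac{4136367 + 1986262}{28 \left(1 - -50\right) - 1276060} = \frac{6122629}{28 \left(1 + 50\right) - 1276060} = \frac{6122629}{28 \cdot 51 - 1276060} = \frac{6122629}{1428 - 1276060} = \frac{6122629}{-1274632} = 6122629 \left(- \frac{1}{1274632}\right) = - \frac{6122629}{1274632}$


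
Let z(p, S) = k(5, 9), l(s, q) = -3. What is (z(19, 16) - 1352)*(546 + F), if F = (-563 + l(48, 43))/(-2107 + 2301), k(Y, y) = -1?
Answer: -71274687/97 ≈ -7.3479e+5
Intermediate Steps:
z(p, S) = -1
F = -283/97 (F = (-563 - 3)/(-2107 + 2301) = -566/194 = -566*1/194 = -283/97 ≈ -2.9175)
(z(19, 16) - 1352)*(546 + F) = (-1 - 1352)*(546 - 283/97) = -1353*52679/97 = -71274687/97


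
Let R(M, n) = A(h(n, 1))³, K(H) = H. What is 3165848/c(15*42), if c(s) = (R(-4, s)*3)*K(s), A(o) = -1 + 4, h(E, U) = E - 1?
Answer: 226132/3645 ≈ 62.039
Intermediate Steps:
h(E, U) = -1 + E
A(o) = 3
R(M, n) = 27 (R(M, n) = 3³ = 27)
c(s) = 81*s (c(s) = (27*3)*s = 81*s)
3165848/c(15*42) = 3165848/((81*(15*42))) = 3165848/((81*630)) = 3165848/51030 = 3165848*(1/51030) = 226132/3645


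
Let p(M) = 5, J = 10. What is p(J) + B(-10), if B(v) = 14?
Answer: 19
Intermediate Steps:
p(J) + B(-10) = 5 + 14 = 19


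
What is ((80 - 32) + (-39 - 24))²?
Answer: 225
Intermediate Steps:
((80 - 32) + (-39 - 24))² = (48 - 63)² = (-15)² = 225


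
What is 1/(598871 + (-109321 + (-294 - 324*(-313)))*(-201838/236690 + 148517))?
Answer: -118345/144106231299043 ≈ -8.2123e-10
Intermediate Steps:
1/(598871 + (-109321 + (-294 - 324*(-313)))*(-201838/236690 + 148517)) = 1/(598871 + (-109321 + (-294 + 101412))*(-201838*1/236690 + 148517)) = 1/(598871 + (-109321 + 101118)*(-100919/118345 + 148517)) = 1/(598871 - 8203*17576143446/118345) = 1/(598871 - 144177104687538/118345) = 1/(-144106231299043/118345) = -118345/144106231299043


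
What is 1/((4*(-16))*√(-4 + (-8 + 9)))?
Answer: I*√3/192 ≈ 0.0090211*I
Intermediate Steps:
1/((4*(-16))*√(-4 + (-8 + 9))) = 1/(-64*√(-4 + 1)) = 1/(-64*I*√3) = I*√3/192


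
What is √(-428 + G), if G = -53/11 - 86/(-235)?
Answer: I*√2889743065/2585 ≈ 20.795*I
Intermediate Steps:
G = -11509/2585 (G = -53*1/11 - 86*(-1/235) = -53/11 + 86/235 = -11509/2585 ≈ -4.4522)
√(-428 + G) = √(-428 - 11509/2585) = √(-1117889/2585) = I*√2889743065/2585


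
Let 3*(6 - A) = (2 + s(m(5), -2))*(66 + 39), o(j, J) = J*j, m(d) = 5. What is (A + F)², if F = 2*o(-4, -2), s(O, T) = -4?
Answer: 8464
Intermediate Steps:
A = 76 (A = 6 - (2 - 4)*(66 + 39)/3 = 6 - (-2)*105/3 = 6 - ⅓*(-210) = 6 + 70 = 76)
F = 16 (F = 2*(-2*(-4)) = 2*8 = 16)
(A + F)² = (76 + 16)² = 92² = 8464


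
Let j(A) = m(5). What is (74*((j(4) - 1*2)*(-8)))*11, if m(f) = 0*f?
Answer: 13024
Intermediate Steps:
m(f) = 0
j(A) = 0
(74*((j(4) - 1*2)*(-8)))*11 = (74*((0 - 1*2)*(-8)))*11 = (74*((0 - 2)*(-8)))*11 = (74*(-2*(-8)))*11 = (74*16)*11 = 1184*11 = 13024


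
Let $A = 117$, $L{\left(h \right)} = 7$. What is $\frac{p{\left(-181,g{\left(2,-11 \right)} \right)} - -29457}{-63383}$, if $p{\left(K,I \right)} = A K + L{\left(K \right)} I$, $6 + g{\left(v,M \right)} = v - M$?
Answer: $- \frac{8329}{63383} \approx -0.13141$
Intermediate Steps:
$g{\left(v,M \right)} = -6 + v - M$ ($g{\left(v,M \right)} = -6 - \left(M - v\right) = -6 + v - M$)
$p{\left(K,I \right)} = 7 I + 117 K$ ($p{\left(K,I \right)} = 117 K + 7 I = 7 I + 117 K$)
$\frac{p{\left(-181,g{\left(2,-11 \right)} \right)} - -29457}{-63383} = \frac{\left(7 \left(-6 + 2 - -11\right) + 117 \left(-181\right)\right) - -29457}{-63383} = \left(\left(7 \left(-6 + 2 + 11\right) - 21177\right) + 29457\right) \left(- \frac{1}{63383}\right) = \left(\left(7 \cdot 7 - 21177\right) + 29457\right) \left(- \frac{1}{63383}\right) = \left(\left(49 - 21177\right) + 29457\right) \left(- \frac{1}{63383}\right) = \left(-21128 + 29457\right) \left(- \frac{1}{63383}\right) = 8329 \left(- \frac{1}{63383}\right) = - \frac{8329}{63383}$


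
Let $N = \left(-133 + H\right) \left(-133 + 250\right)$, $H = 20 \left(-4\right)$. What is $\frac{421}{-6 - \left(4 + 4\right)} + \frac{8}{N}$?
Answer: $- \frac{10491853}{348894} \approx -30.072$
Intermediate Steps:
$H = -80$
$N = -24921$ ($N = \left(-133 - 80\right) \left(-133 + 250\right) = \left(-213\right) 117 = -24921$)
$\frac{421}{-6 - \left(4 + 4\right)} + \frac{8}{N} = \frac{421}{-6 - \left(4 + 4\right)} + \frac{8}{-24921} = \frac{421}{-6 - 8} + 8 \left(- \frac{1}{24921}\right) = \frac{421}{-6 - 8} - \frac{8}{24921} = \frac{421}{-14} - \frac{8}{24921} = 421 \left(- \frac{1}{14}\right) - \frac{8}{24921} = - \frac{421}{14} - \frac{8}{24921} = - \frac{10491853}{348894}$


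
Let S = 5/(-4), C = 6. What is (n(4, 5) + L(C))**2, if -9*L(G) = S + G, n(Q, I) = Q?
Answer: 15625/1296 ≈ 12.056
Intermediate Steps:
S = -5/4 (S = 5*(-1/4) = -5/4 ≈ -1.2500)
L(G) = 5/36 - G/9 (L(G) = -(-5/4 + G)/9 = 5/36 - G/9)
(n(4, 5) + L(C))**2 = (4 + (5/36 - 1/9*6))**2 = (4 + (5/36 - 2/3))**2 = (4 - 19/36)**2 = (125/36)**2 = 15625/1296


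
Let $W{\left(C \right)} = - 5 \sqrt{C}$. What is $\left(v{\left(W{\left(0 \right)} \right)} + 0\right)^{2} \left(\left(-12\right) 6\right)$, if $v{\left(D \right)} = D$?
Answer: $0$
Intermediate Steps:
$\left(v{\left(W{\left(0 \right)} \right)} + 0\right)^{2} \left(\left(-12\right) 6\right) = \left(- 5 \sqrt{0} + 0\right)^{2} \left(\left(-12\right) 6\right) = \left(\left(-5\right) 0 + 0\right)^{2} \left(-72\right) = \left(0 + 0\right)^{2} \left(-72\right) = 0^{2} \left(-72\right) = 0 \left(-72\right) = 0$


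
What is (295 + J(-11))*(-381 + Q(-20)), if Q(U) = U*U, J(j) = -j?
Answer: 5814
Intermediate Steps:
Q(U) = U**2
(295 + J(-11))*(-381 + Q(-20)) = (295 - 1*(-11))*(-381 + (-20)**2) = (295 + 11)*(-381 + 400) = 306*19 = 5814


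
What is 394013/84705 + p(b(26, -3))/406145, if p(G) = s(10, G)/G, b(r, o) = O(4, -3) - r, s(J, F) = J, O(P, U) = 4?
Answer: 352058017042/75685526895 ≈ 4.6516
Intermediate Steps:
b(r, o) = 4 - r
p(G) = 10/G
394013/84705 + p(b(26, -3))/406145 = 394013/84705 + (10/(4 - 1*26))/406145 = 394013*(1/84705) + (10/(4 - 26))*(1/406145) = 394013/84705 + (10/(-22))*(1/406145) = 394013/84705 + (10*(-1/22))*(1/406145) = 394013/84705 - 5/11*1/406145 = 394013/84705 - 1/893519 = 352058017042/75685526895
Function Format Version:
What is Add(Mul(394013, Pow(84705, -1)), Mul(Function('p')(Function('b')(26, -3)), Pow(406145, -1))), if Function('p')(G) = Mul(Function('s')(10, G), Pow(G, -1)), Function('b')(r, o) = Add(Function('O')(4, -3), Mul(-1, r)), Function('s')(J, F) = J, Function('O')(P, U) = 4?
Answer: Rational(352058017042, 75685526895) ≈ 4.6516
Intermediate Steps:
Function('b')(r, o) = Add(4, Mul(-1, r))
Function('p')(G) = Mul(10, Pow(G, -1))
Add(Mul(394013, Pow(84705, -1)), Mul(Function('p')(Function('b')(26, -3)), Pow(406145, -1))) = Add(Mul(394013, Pow(84705, -1)), Mul(Mul(10, Pow(Add(4, Mul(-1, 26)), -1)), Pow(406145, -1))) = Add(Mul(394013, Rational(1, 84705)), Mul(Mul(10, Pow(Add(4, -26), -1)), Rational(1, 406145))) = Add(Rational(394013, 84705), Mul(Mul(10, Pow(-22, -1)), Rational(1, 406145))) = Add(Rational(394013, 84705), Mul(Mul(10, Rational(-1, 22)), Rational(1, 406145))) = Add(Rational(394013, 84705), Mul(Rational(-5, 11), Rational(1, 406145))) = Add(Rational(394013, 84705), Rational(-1, 893519)) = Rational(352058017042, 75685526895)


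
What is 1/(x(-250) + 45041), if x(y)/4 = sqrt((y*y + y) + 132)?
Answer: 45041/2027693569 - 4*sqrt(62382)/2027693569 ≈ 2.1720e-5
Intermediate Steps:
x(y) = 4*sqrt(132 + y + y**2) (x(y) = 4*sqrt((y*y + y) + 132) = 4*sqrt((y**2 + y) + 132) = 4*sqrt((y + y**2) + 132) = 4*sqrt(132 + y + y**2))
1/(x(-250) + 45041) = 1/(4*sqrt(132 - 250 + (-250)**2) + 45041) = 1/(4*sqrt(132 - 250 + 62500) + 45041) = 1/(4*sqrt(62382) + 45041) = 1/(45041 + 4*sqrt(62382))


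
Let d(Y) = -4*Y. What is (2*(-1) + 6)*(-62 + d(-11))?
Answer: -72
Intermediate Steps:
(2*(-1) + 6)*(-62 + d(-11)) = (2*(-1) + 6)*(-62 - 4*(-11)) = (-2 + 6)*(-62 + 44) = 4*(-18) = -72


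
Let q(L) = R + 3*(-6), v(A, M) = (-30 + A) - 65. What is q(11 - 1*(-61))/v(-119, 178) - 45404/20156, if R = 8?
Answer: -1189362/539173 ≈ -2.2059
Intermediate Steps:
v(A, M) = -95 + A
q(L) = -10 (q(L) = 8 + 3*(-6) = 8 - 18 = -10)
q(11 - 1*(-61))/v(-119, 178) - 45404/20156 = -10/(-95 - 119) - 45404/20156 = -10/(-214) - 45404*1/20156 = -10*(-1/214) - 11351/5039 = 5/107 - 11351/5039 = -1189362/539173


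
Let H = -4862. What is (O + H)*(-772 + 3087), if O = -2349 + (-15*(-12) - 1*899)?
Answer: -18357950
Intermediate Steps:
O = -3068 (O = -2349 + (180 - 899) = -2349 - 719 = -3068)
(O + H)*(-772 + 3087) = (-3068 - 4862)*(-772 + 3087) = -7930*2315 = -18357950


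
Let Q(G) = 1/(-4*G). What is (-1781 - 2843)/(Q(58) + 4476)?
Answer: -1072768/1038431 ≈ -1.0331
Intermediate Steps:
Q(G) = -1/(4*G)
(-1781 - 2843)/(Q(58) + 4476) = (-1781 - 2843)/(-1/4/58 + 4476) = -4624/(-1/4*1/58 + 4476) = -4624/(-1/232 + 4476) = -4624/1038431/232 = -4624*232/1038431 = -1072768/1038431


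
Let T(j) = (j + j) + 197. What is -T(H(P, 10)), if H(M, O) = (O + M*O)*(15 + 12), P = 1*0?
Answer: -737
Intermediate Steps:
P = 0
H(M, O) = 27*O + 27*M*O (H(M, O) = (O + M*O)*27 = 27*O + 27*M*O)
T(j) = 197 + 2*j (T(j) = 2*j + 197 = 197 + 2*j)
-T(H(P, 10)) = -(197 + 2*(27*10*(1 + 0))) = -(197 + 2*(27*10*1)) = -(197 + 2*270) = -(197 + 540) = -1*737 = -737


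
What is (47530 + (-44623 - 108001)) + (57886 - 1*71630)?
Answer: -118838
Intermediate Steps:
(47530 + (-44623 - 108001)) + (57886 - 1*71630) = (47530 - 152624) + (57886 - 71630) = -105094 - 13744 = -118838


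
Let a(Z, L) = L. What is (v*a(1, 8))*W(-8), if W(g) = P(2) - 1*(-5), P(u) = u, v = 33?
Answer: 1848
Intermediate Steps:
W(g) = 7 (W(g) = 2 - 1*(-5) = 2 + 5 = 7)
(v*a(1, 8))*W(-8) = (33*8)*7 = 264*7 = 1848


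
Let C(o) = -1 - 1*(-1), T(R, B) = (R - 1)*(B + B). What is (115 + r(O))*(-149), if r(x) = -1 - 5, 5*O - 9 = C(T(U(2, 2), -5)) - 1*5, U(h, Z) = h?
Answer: -16241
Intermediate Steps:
T(R, B) = 2*B*(-1 + R) (T(R, B) = (-1 + R)*(2*B) = 2*B*(-1 + R))
C(o) = 0 (C(o) = -1 + 1 = 0)
O = ⅘ (O = 9/5 + (0 - 1*5)/5 = 9/5 + (0 - 5)/5 = 9/5 + (⅕)*(-5) = 9/5 - 1 = ⅘ ≈ 0.80000)
r(x) = -6
(115 + r(O))*(-149) = (115 - 6)*(-149) = 109*(-149) = -16241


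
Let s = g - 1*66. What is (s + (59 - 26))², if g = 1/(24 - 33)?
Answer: 88804/81 ≈ 1096.3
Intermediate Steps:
g = -⅑ (g = 1/(-9) = -⅑ ≈ -0.11111)
s = -595/9 (s = -⅑ - 1*66 = -⅑ - 66 = -595/9 ≈ -66.111)
(s + (59 - 26))² = (-595/9 + (59 - 26))² = (-595/9 + 33)² = (-298/9)² = 88804/81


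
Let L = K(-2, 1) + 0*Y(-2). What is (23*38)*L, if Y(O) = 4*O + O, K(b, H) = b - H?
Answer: -2622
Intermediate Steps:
Y(O) = 5*O
L = -3 (L = (-2 - 1*1) + 0*(5*(-2)) = (-2 - 1) + 0*(-10) = -3 + 0 = -3)
(23*38)*L = (23*38)*(-3) = 874*(-3) = -2622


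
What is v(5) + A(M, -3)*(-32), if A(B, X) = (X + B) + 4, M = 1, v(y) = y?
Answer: -59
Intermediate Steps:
A(B, X) = 4 + B + X (A(B, X) = (B + X) + 4 = 4 + B + X)
v(5) + A(M, -3)*(-32) = 5 + (4 + 1 - 3)*(-32) = 5 + 2*(-32) = 5 - 64 = -59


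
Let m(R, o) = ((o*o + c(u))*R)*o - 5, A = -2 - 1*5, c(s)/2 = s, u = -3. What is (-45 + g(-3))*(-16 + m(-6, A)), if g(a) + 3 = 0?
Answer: -85680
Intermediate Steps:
c(s) = 2*s
g(a) = -3 (g(a) = -3 + 0 = -3)
A = -7 (A = -2 - 5 = -7)
m(R, o) = -5 + R*o*(-6 + o²) (m(R, o) = ((o*o + 2*(-3))*R)*o - 5 = ((o² - 6)*R)*o - 5 = ((-6 + o²)*R)*o - 5 = (R*(-6 + o²))*o - 5 = R*o*(-6 + o²) - 5 = -5 + R*o*(-6 + o²))
(-45 + g(-3))*(-16 + m(-6, A)) = (-45 - 3)*(-16 + (-5 - 6*(-7)³ - 6*(-6)*(-7))) = -48*(-16 + (-5 - 6*(-343) - 252)) = -48*(-16 + (-5 + 2058 - 252)) = -48*(-16 + 1801) = -48*1785 = -85680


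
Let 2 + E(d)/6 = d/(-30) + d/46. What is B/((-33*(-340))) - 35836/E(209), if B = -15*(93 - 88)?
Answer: 770649365/570724 ≈ 1350.3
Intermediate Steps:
E(d) = -12 - 8*d/115 (E(d) = -12 + 6*(d/(-30) + d/46) = -12 + 6*(d*(-1/30) + d*(1/46)) = -12 + 6*(-d/30 + d/46) = -12 + 6*(-4*d/345) = -12 - 8*d/115)
B = -75 (B = -15*5 = -75)
B/((-33*(-340))) - 35836/E(209) = -75/((-33*(-340))) - 35836/(-12 - 8/115*209) = -75/11220 - 35836/(-12 - 1672/115) = -75*1/11220 - 35836/(-3052/115) = -5/748 - 35836*(-115/3052) = -5/748 + 1030285/763 = 770649365/570724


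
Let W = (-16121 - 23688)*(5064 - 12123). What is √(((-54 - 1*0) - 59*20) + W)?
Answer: √281010497 ≈ 16763.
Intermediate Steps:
W = 281011731 (W = -39809*(-7059) = 281011731)
√(((-54 - 1*0) - 59*20) + W) = √(((-54 - 1*0) - 59*20) + 281011731) = √(((-54 + 0) - 1180) + 281011731) = √((-54 - 1180) + 281011731) = √(-1234 + 281011731) = √281010497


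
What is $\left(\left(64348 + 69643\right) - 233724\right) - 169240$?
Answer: $-268973$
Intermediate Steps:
$\left(\left(64348 + 69643\right) - 233724\right) - 169240 = \left(133991 - 233724\right) - 169240 = -99733 - 169240 = -268973$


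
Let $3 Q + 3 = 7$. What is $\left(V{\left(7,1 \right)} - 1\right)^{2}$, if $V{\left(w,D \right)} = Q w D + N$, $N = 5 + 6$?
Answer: $\frac{3364}{9} \approx 373.78$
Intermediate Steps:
$Q = \frac{4}{3}$ ($Q = -1 + \frac{1}{3} \cdot 7 = -1 + \frac{7}{3} = \frac{4}{3} \approx 1.3333$)
$N = 11$
$V{\left(w,D \right)} = 11 + \frac{4 D w}{3}$ ($V{\left(w,D \right)} = \frac{4 w}{3} D + 11 = \frac{4 D w}{3} + 11 = 11 + \frac{4 D w}{3}$)
$\left(V{\left(7,1 \right)} - 1\right)^{2} = \left(\left(11 + \frac{4}{3} \cdot 1 \cdot 7\right) - 1\right)^{2} = \left(\left(11 + \frac{28}{3}\right) - 1\right)^{2} = \left(\frac{61}{3} - 1\right)^{2} = \left(\frac{58}{3}\right)^{2} = \frac{3364}{9}$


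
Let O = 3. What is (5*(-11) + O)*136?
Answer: -7072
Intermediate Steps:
(5*(-11) + O)*136 = (5*(-11) + 3)*136 = (-55 + 3)*136 = -52*136 = -7072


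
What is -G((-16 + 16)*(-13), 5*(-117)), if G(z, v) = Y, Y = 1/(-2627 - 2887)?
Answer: 1/5514 ≈ 0.00018136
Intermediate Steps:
Y = -1/5514 (Y = 1/(-5514) = -1/5514 ≈ -0.00018136)
G(z, v) = -1/5514
-G((-16 + 16)*(-13), 5*(-117)) = -1*(-1/5514) = 1/5514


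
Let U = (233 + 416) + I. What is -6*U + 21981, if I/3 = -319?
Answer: 23829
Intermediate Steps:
I = -957 (I = 3*(-319) = -957)
U = -308 (U = (233 + 416) - 957 = 649 - 957 = -308)
-6*U + 21981 = -6*(-308) + 21981 = 1848 + 21981 = 23829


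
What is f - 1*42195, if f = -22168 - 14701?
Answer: -79064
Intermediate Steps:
f = -36869
f - 1*42195 = -36869 - 1*42195 = -36869 - 42195 = -79064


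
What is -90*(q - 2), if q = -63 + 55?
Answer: 900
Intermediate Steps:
q = -8
-90*(q - 2) = -90*(-8 - 2) = -90*(-10) = 900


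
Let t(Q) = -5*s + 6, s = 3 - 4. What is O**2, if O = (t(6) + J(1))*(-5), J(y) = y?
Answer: 3600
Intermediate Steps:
s = -1
t(Q) = 11 (t(Q) = -5*(-1) + 6 = 5 + 6 = 11)
O = -60 (O = (11 + 1)*(-5) = 12*(-5) = -60)
O**2 = (-60)**2 = 3600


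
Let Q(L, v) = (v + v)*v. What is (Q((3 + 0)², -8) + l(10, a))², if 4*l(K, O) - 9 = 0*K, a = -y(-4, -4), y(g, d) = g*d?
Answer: 271441/16 ≈ 16965.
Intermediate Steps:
y(g, d) = d*g
Q(L, v) = 2*v² (Q(L, v) = (2*v)*v = 2*v²)
a = -16 (a = -(-4)*(-4) = -1*16 = -16)
l(K, O) = 9/4 (l(K, O) = 9/4 + (0*K)/4 = 9/4 + (¼)*0 = 9/4 + 0 = 9/4)
(Q((3 + 0)², -8) + l(10, a))² = (2*(-8)² + 9/4)² = (2*64 + 9/4)² = (128 + 9/4)² = (521/4)² = 271441/16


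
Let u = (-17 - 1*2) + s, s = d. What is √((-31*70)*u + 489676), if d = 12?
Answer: √504866 ≈ 710.54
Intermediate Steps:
s = 12
u = -7 (u = (-17 - 1*2) + 12 = (-17 - 2) + 12 = -19 + 12 = -7)
√((-31*70)*u + 489676) = √(-31*70*(-7) + 489676) = √(-2170*(-7) + 489676) = √(15190 + 489676) = √504866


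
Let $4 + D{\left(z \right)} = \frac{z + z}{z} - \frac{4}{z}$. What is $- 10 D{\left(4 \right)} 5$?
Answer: $150$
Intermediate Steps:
$D{\left(z \right)} = -2 - \frac{4}{z}$ ($D{\left(z \right)} = -4 + \left(\frac{z + z}{z} - \frac{4}{z}\right) = -4 + \left(\frac{2 z}{z} - \frac{4}{z}\right) = -4 + \left(2 - \frac{4}{z}\right) = -2 - \frac{4}{z}$)
$- 10 D{\left(4 \right)} 5 = - 10 \left(-2 - \frac{4}{4}\right) 5 = - 10 \left(-2 - 1\right) 5 = \left(-10\right) \left(-3\right) 5 = 30 \cdot 5 = 150$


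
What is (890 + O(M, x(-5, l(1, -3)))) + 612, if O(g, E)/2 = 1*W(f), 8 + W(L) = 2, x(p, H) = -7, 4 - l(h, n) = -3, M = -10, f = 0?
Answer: 1490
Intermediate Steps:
l(h, n) = 7 (l(h, n) = 4 - 1*(-3) = 4 + 3 = 7)
W(L) = -6 (W(L) = -8 + 2 = -6)
O(g, E) = -12 (O(g, E) = 2*(1*(-6)) = 2*(-6) = -12)
(890 + O(M, x(-5, l(1, -3)))) + 612 = (890 - 12) + 612 = 878 + 612 = 1490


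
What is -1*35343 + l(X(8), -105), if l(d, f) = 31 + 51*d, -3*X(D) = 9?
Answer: -35465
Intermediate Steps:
X(D) = -3 (X(D) = -⅓*9 = -3)
-1*35343 + l(X(8), -105) = -1*35343 + (31 + 51*(-3)) = -35343 + (31 - 153) = -35343 - 122 = -35465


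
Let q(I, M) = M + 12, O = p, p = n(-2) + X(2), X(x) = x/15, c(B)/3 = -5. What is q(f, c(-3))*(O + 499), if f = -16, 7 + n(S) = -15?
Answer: -7157/5 ≈ -1431.4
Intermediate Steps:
c(B) = -15 (c(B) = 3*(-5) = -15)
n(S) = -22 (n(S) = -7 - 15 = -22)
X(x) = x/15 (X(x) = x*(1/15) = x/15)
p = -328/15 (p = -22 + (1/15)*2 = -22 + 2/15 = -328/15 ≈ -21.867)
O = -328/15 ≈ -21.867
q(I, M) = 12 + M
q(f, c(-3))*(O + 499) = (12 - 15)*(-328/15 + 499) = -3*7157/15 = -7157/5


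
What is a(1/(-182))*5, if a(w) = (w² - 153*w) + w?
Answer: 138325/33124 ≈ 4.1760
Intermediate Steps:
a(w) = w² - 152*w
a(1/(-182))*5 = ((-152 + 1/(-182))/(-182))*5 = -(-152 - 1/182)/182*5 = -1/182*(-27665/182)*5 = (27665/33124)*5 = 138325/33124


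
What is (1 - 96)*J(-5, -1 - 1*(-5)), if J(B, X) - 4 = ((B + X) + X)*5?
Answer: -1805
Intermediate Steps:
J(B, X) = 4 + 5*B + 10*X (J(B, X) = 4 + ((B + X) + X)*5 = 4 + (B + 2*X)*5 = 4 + (5*B + 10*X) = 4 + 5*B + 10*X)
(1 - 96)*J(-5, -1 - 1*(-5)) = (1 - 96)*(4 + 5*(-5) + 10*(-1 - 1*(-5))) = -95*(4 - 25 + 10*(-1 + 5)) = -95*(4 - 25 + 10*4) = -95*(4 - 25 + 40) = -95*19 = -1805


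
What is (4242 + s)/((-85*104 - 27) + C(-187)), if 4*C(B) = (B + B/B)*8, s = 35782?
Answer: -40024/9239 ≈ -4.3321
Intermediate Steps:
C(B) = 2 + 2*B (C(B) = ((B + B/B)*8)/4 = ((B + 1)*8)/4 = ((1 + B)*8)/4 = (8 + 8*B)/4 = 2 + 2*B)
(4242 + s)/((-85*104 - 27) + C(-187)) = (4242 + 35782)/((-85*104 - 27) + (2 + 2*(-187))) = 40024/((-8840 - 27) + (2 - 374)) = 40024/(-8867 - 372) = 40024/(-9239) = 40024*(-1/9239) = -40024/9239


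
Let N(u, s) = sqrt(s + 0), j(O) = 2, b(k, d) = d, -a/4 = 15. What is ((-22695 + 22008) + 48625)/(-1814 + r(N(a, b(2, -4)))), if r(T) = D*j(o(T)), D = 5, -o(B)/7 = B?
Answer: -2179/82 ≈ -26.573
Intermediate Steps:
a = -60 (a = -4*15 = -60)
o(B) = -7*B
N(u, s) = sqrt(s)
r(T) = 10 (r(T) = 5*2 = 10)
((-22695 + 22008) + 48625)/(-1814 + r(N(a, b(2, -4)))) = ((-22695 + 22008) + 48625)/(-1814 + 10) = (-687 + 48625)/(-1804) = 47938*(-1/1804) = -2179/82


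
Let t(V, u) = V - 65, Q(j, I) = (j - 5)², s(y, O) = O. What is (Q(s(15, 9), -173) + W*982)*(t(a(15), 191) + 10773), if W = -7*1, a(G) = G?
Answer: -73538334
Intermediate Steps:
Q(j, I) = (-5 + j)²
t(V, u) = -65 + V
W = -7
(Q(s(15, 9), -173) + W*982)*(t(a(15), 191) + 10773) = ((-5 + 9)² - 7*982)*((-65 + 15) + 10773) = (4² - 6874)*(-50 + 10773) = (16 - 6874)*10723 = -6858*10723 = -73538334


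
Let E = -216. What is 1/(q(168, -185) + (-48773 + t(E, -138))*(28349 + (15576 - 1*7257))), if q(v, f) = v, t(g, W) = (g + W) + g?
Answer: -1/1809308956 ≈ -5.5270e-10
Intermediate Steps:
t(g, W) = W + 2*g (t(g, W) = (W + g) + g = W + 2*g)
1/(q(168, -185) + (-48773 + t(E, -138))*(28349 + (15576 - 1*7257))) = 1/(168 + (-48773 + (-138 + 2*(-216)))*(28349 + (15576 - 1*7257))) = 1/(168 + (-48773 + (-138 - 432))*(28349 + (15576 - 7257))) = 1/(168 + (-48773 - 570)*(28349 + 8319)) = 1/(168 - 49343*36668) = 1/(168 - 1809309124) = 1/(-1809308956) = -1/1809308956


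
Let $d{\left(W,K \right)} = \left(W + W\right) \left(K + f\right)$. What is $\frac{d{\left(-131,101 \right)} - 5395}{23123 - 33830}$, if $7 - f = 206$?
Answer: $- \frac{20281}{10707} \approx -1.8942$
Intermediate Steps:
$f = -199$ ($f = 7 - 206 = -199$)
$d{\left(W,K \right)} = 2 W \left(-199 + K\right)$ ($d{\left(W,K \right)} = \left(W + W\right) \left(K - 199\right) = 2 W \left(-199 + K\right)$)
$\frac{d{\left(-131,101 \right)} - 5395}{23123 - 33830} = \frac{2 \left(-131\right) \left(-199 + 101\right) - 5395}{23123 - 33830} = \frac{2 \left(-131\right) \left(-98\right) - 5395}{-10707} = \left(25676 - 5395\right) \left(- \frac{1}{10707}\right) = 20281 \left(- \frac{1}{10707}\right) = - \frac{20281}{10707}$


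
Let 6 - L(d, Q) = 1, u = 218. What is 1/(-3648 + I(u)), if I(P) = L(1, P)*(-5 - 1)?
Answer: -1/3678 ≈ -0.00027189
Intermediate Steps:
L(d, Q) = 5 (L(d, Q) = 6 - 1*1 = 6 - 1 = 5)
I(P) = -30 (I(P) = 5*(-5 - 1) = 5*(-6) = -30)
1/(-3648 + I(u)) = 1/(-3648 - 30) = 1/(-3678) = -1/3678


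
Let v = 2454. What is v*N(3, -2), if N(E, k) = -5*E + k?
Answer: -41718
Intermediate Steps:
N(E, k) = k - 5*E
v*N(3, -2) = 2454*(-2 - 5*3) = 2454*(-2 - 15) = 2454*(-17) = -41718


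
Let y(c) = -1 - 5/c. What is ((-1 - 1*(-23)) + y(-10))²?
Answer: 1849/4 ≈ 462.25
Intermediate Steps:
((-1 - 1*(-23)) + y(-10))² = ((-1 - 1*(-23)) + (-5 - 1*(-10))/(-10))² = ((-1 + 23) - (-5 + 10)/10)² = (22 - ⅒*5)² = (22 - ½)² = (43/2)² = 1849/4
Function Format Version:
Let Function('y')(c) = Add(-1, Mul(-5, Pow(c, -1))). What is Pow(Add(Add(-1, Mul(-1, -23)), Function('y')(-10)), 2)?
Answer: Rational(1849, 4) ≈ 462.25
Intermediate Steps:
Pow(Add(Add(-1, Mul(-1, -23)), Function('y')(-10)), 2) = Pow(Add(Add(-1, Mul(-1, -23)), Mul(Pow(-10, -1), Add(-5, Mul(-1, -10)))), 2) = Pow(Add(Add(-1, 23), Mul(Rational(-1, 10), Add(-5, 10))), 2) = Pow(Add(22, Mul(Rational(-1, 10), 5)), 2) = Pow(Add(22, Rational(-1, 2)), 2) = Pow(Rational(43, 2), 2) = Rational(1849, 4)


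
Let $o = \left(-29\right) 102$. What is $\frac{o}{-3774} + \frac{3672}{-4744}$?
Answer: $\frac{214}{21941} \approx 0.0097534$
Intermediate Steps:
$o = -2958$
$\frac{o}{-3774} + \frac{3672}{-4744} = - \frac{2958}{-3774} + \frac{3672}{-4744} = \left(-2958\right) \left(- \frac{1}{3774}\right) + 3672 \left(- \frac{1}{4744}\right) = \frac{29}{37} - \frac{459}{593} = \frac{214}{21941}$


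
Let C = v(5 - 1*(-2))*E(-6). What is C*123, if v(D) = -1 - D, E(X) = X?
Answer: 5904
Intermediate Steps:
C = 48 (C = (-1 - (5 - 1*(-2)))*(-6) = (-1 - (5 + 2))*(-6) = (-1 - 1*7)*(-6) = (-1 - 7)*(-6) = -8*(-6) = 48)
C*123 = 48*123 = 5904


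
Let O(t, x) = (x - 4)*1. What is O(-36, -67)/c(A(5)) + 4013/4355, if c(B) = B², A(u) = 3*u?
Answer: 118744/195975 ≈ 0.60591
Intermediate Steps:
O(t, x) = -4 + x (O(t, x) = (-4 + x)*1 = -4 + x)
O(-36, -67)/c(A(5)) + 4013/4355 = (-4 - 67)/((3*5)²) + 4013/4355 = -71/(15²) + 4013*(1/4355) = -71/225 + 4013/4355 = 118744/195975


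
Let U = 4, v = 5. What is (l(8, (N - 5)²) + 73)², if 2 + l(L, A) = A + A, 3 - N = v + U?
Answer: 97969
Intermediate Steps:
N = -6 (N = 3 - (5 + 4) = 3 - 1*9 = 3 - 9 = -6)
l(L, A) = -2 + 2*A (l(L, A) = -2 + (A + A) = -2 + 2*A)
(l(8, (N - 5)²) + 73)² = ((-2 + 2*(-6 - 5)²) + 73)² = ((-2 + 2*(-11)²) + 73)² = ((-2 + 2*121) + 73)² = ((-2 + 242) + 73)² = (240 + 73)² = 313² = 97969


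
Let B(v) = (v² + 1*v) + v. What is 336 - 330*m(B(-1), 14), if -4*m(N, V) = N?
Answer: 507/2 ≈ 253.50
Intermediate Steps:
B(v) = v² + 2*v (B(v) = (v² + v) + v = (v + v²) + v = v² + 2*v)
m(N, V) = -N/4
336 - 330*m(B(-1), 14) = 336 - (-165)*(-(2 - 1))/2 = 336 - (-165)*(-1*1)/2 = 336 - (-165)*(-1)/2 = 336 - 330*¼ = 336 - 165/2 = 507/2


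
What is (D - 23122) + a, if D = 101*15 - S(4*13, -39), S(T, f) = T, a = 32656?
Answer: 10997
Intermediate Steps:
D = 1463 (D = 101*15 - 4*13 = 1515 - 1*52 = 1515 - 52 = 1463)
(D - 23122) + a = (1463 - 23122) + 32656 = -21659 + 32656 = 10997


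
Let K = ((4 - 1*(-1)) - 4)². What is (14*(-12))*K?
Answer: -168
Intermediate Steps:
K = 1 (K = ((4 + 1) - 4)² = (5 - 4)² = 1² = 1)
(14*(-12))*K = (14*(-12))*1 = -168*1 = -168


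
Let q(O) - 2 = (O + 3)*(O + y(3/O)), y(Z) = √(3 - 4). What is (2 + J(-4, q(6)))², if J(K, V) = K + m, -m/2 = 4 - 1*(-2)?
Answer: 196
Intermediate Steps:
y(Z) = I (y(Z) = √(-1) = I)
m = -12 (m = -2*(4 - 1*(-2)) = -2*(4 + 2) = -2*6 = -12)
q(O) = 2 + (3 + O)*(I + O) (q(O) = 2 + (O + 3)*(O + I) = 2 + (3 + O)*(I + O))
J(K, V) = -12 + K (J(K, V) = K - 12 = -12 + K)
(2 + J(-4, q(6)))² = (2 + (-12 - 4))² = (2 - 16)² = (-14)² = 196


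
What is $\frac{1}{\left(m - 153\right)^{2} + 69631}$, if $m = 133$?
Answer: $\frac{1}{70031} \approx 1.4279 \cdot 10^{-5}$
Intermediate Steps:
$\frac{1}{\left(m - 153\right)^{2} + 69631} = \frac{1}{\left(133 - 153\right)^{2} + 69631} = \frac{1}{\left(-20\right)^{2} + 69631} = \frac{1}{400 + 69631} = \frac{1}{70031}$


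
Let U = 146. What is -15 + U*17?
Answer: 2467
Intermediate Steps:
-15 + U*17 = -15 + 146*17 = -15 + 2482 = 2467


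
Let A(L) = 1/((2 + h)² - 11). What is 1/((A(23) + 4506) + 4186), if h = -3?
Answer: 10/86919 ≈ 0.00011505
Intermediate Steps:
A(L) = -⅒ (A(L) = 1/((2 - 3)² - 11) = 1/((-1)² - 11) = 1/(1 - 11) = 1/(-10) = -⅒)
1/((A(23) + 4506) + 4186) = 1/((-⅒ + 4506) + 4186) = 1/(45059/10 + 4186) = 1/(86919/10) = 10/86919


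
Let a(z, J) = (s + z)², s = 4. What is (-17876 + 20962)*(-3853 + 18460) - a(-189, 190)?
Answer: 45042977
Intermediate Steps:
a(z, J) = (4 + z)²
(-17876 + 20962)*(-3853 + 18460) - a(-189, 190) = (-17876 + 20962)*(-3853 + 18460) - (4 - 189)² = 3086*14607 - 1*(-185)² = 45077202 - 1*34225 = 45077202 - 34225 = 45042977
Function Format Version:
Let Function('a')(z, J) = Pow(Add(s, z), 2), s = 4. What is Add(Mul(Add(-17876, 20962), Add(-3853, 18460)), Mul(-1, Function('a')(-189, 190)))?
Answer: 45042977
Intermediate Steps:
Function('a')(z, J) = Pow(Add(4, z), 2)
Add(Mul(Add(-17876, 20962), Add(-3853, 18460)), Mul(-1, Function('a')(-189, 190))) = Add(Mul(Add(-17876, 20962), Add(-3853, 18460)), Mul(-1, Pow(Add(4, -189), 2))) = Add(Mul(3086, 14607), Mul(-1, Pow(-185, 2))) = Add(45077202, Mul(-1, 34225)) = Add(45077202, -34225) = 45042977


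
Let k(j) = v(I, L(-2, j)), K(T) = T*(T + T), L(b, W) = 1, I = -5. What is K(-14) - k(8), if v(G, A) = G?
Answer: 397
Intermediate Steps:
K(T) = 2*T**2 (K(T) = T*(2*T) = 2*T**2)
k(j) = -5
K(-14) - k(8) = 2*(-14)**2 - 1*(-5) = 2*196 + 5 = 392 + 5 = 397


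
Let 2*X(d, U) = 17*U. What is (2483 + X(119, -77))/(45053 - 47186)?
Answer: -1219/1422 ≈ -0.85724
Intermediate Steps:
X(d, U) = 17*U/2 (X(d, U) = (17*U)/2 = 17*U/2)
(2483 + X(119, -77))/(45053 - 47186) = (2483 + (17/2)*(-77))/(45053 - 47186) = (2483 - 1309/2)/(-2133) = (3657/2)*(-1/2133) = -1219/1422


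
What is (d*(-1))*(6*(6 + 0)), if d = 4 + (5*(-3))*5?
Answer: 2556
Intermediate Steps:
d = -71 (d = 4 - 15*5 = 4 - 75 = -71)
(d*(-1))*(6*(6 + 0)) = (-71*(-1))*(6*(6 + 0)) = 71*(6*6) = 71*36 = 2556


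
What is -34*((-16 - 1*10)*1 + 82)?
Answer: -1904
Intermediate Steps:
-34*((-16 - 1*10)*1 + 82) = -34*((-16 - 10)*1 + 82) = -34*(-26*1 + 82) = -34*(-26 + 82) = -34*56 = -1904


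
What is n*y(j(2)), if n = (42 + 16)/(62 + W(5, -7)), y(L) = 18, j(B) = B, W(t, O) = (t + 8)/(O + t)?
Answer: 696/37 ≈ 18.811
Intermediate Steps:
W(t, O) = (8 + t)/(O + t)
n = 116/111 (n = (42 + 16)/(62 + (8 + 5)/(-7 + 5)) = 58/(62 + 13/(-2)) = 58/(62 - ½*13) = 58/(62 - 13/2) = 58/(111/2) = 58*(2/111) = 116/111 ≈ 1.0450)
n*y(j(2)) = (116/111)*18 = 696/37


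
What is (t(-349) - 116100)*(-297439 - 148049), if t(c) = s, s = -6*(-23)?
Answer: 51659679456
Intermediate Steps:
s = 138
t(c) = 138
(t(-349) - 116100)*(-297439 - 148049) = (138 - 116100)*(-297439 - 148049) = -115962*(-445488) = 51659679456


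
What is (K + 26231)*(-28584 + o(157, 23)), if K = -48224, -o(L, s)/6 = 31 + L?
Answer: 653456016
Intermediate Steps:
o(L, s) = -186 - 6*L (o(L, s) = -6*(31 + L) = -186 - 6*L)
(K + 26231)*(-28584 + o(157, 23)) = (-48224 + 26231)*(-28584 + (-186 - 6*157)) = -21993*(-28584 + (-186 - 942)) = -21993*(-28584 - 1128) = -21993*(-29712) = 653456016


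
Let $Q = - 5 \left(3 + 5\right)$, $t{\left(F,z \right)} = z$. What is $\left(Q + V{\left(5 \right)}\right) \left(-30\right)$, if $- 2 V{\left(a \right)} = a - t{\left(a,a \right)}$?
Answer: $1200$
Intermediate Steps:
$Q = -40$ ($Q = \left(-5\right) 8 = -40$)
$V{\left(a \right)} = 0$ ($V{\left(a \right)} = - \frac{a - a}{2} = \left(- \frac{1}{2}\right) 0 = 0$)
$\left(Q + V{\left(5 \right)}\right) \left(-30\right) = \left(-40 + 0\right) \left(-30\right) = \left(-40\right) \left(-30\right) = 1200$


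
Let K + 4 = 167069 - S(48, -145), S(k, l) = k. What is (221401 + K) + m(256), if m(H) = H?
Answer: 388674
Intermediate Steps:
K = 167017 (K = -4 + (167069 - 1*48) = -4 + (167069 - 48) = -4 + 167021 = 167017)
(221401 + K) + m(256) = (221401 + 167017) + 256 = 388418 + 256 = 388674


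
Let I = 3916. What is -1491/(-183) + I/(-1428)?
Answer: 117710/21777 ≈ 5.4052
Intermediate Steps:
-1491/(-183) + I/(-1428) = -1491/(-183) + 3916/(-1428) = -1491*(-1/183) + 3916*(-1/1428) = 497/61 - 979/357 = 117710/21777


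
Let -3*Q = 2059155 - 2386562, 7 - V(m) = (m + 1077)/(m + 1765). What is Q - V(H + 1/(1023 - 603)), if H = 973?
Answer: 376483714949/3449883 ≈ 1.0913e+5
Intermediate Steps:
V(m) = 7 - (1077 + m)/(1765 + m) (V(m) = 7 - (m + 1077)/(m + 1765) = 7 - (1077 + m)/(1765 + m))
Q = 327407/3 (Q = -(2059155 - 2386562)/3 = -⅓*(-327407) = 327407/3 ≈ 1.0914e+5)
Q - V(H + 1/(1023 - 603)) = 327407/3 - 2*(5639 + 3*(973 + 1/(1023 - 603)))/(1765 + (973 + 1/(1023 - 603))) = 327407/3 - 2*(5639 + 3*(973 + 1/420))/(1765 + (973 + 1/420)) = 327407/3 - 2*(5639 + 3*(408661/420))/(1765 + 408661/420) = 327407/3 - 2*(5639 + 408661/140)/1149961/420 = 327407/3 - 2*420*1198121/(1149961*140) = 327407/3 - 1*7188726/1149961 = 327407/3 - 7188726/1149961 = 376483714949/3449883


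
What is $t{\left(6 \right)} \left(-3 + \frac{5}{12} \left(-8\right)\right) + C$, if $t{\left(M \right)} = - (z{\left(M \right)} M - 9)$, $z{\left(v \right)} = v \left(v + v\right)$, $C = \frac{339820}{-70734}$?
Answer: $\frac{94578283}{35367} \approx 2674.2$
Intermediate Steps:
$C = - \frac{169910}{35367}$ ($C = 339820 \left(- \frac{1}{70734}\right) = - \frac{169910}{35367} \approx -4.8042$)
$z{\left(v \right)} = 2 v^{2}$ ($z{\left(v \right)} = v 2 v = 2 v^{2}$)
$t{\left(M \right)} = 9 - 2 M^{3}$ ($t{\left(M \right)} = - (2 M^{2} M - 9) = - (2 M^{3} - 9) = - (-9 + 2 M^{3}) = 9 - 2 M^{3}$)
$t{\left(6 \right)} \left(-3 + \frac{5}{12} \left(-8\right)\right) + C = \left(9 - 2 \cdot 6^{3}\right) \left(-3 + \frac{5}{12} \left(-8\right)\right) - \frac{169910}{35367} = \left(9 - 432\right) \left(-3 + 5 \cdot \frac{1}{12} \left(-8\right)\right) - \frac{169910}{35367} = \left(9 - 432\right) \left(-3 + \frac{5}{12} \left(-8\right)\right) - \frac{169910}{35367} = - 423 \left(-3 - \frac{10}{3}\right) - \frac{169910}{35367} = \left(-423\right) \left(- \frac{19}{3}\right) - \frac{169910}{35367} = 2679 - \frac{169910}{35367} = \frac{94578283}{35367}$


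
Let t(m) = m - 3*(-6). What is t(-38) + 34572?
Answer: 34552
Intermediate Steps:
t(m) = 18 + m (t(m) = m + 18 = 18 + m)
t(-38) + 34572 = (18 - 38) + 34572 = -20 + 34572 = 34552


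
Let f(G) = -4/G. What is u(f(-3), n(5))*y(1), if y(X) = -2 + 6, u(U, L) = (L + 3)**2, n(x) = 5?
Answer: 256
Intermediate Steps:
u(U, L) = (3 + L)**2
y(X) = 4
u(f(-3), n(5))*y(1) = (3 + 5)**2*4 = 8**2*4 = 64*4 = 256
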